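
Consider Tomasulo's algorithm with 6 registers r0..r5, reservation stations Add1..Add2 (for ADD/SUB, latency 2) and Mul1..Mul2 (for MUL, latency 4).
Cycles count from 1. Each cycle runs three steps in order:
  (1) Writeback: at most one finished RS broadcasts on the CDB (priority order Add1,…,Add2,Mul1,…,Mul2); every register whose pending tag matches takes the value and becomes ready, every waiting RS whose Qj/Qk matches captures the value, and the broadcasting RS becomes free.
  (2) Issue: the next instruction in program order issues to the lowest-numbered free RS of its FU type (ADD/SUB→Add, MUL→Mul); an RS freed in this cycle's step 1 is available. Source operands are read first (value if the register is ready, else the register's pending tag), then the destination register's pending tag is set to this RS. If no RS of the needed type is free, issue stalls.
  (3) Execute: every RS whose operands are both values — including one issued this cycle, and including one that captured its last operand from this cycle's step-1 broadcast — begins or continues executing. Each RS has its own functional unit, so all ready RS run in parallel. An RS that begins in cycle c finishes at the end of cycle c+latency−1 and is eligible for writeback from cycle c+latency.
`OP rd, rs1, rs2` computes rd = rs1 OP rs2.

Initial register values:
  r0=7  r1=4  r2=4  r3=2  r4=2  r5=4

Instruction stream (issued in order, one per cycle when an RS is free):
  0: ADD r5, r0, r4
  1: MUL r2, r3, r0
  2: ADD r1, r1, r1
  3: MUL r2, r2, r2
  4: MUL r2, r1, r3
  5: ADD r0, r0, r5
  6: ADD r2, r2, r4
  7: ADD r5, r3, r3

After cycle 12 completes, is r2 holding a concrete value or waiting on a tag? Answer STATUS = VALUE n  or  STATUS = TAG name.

STATUS = VALUE 18

  c1: issue ADD r5<-Add1  regs: r0:7,r1:4,r2:4,r3:2,r4:2,r5:Add1
  c2: issue MUL r2<-Mul1  regs: r0:7,r1:4,r2:Mul1,r3:2,r4:2,r5:Add1
  c3: CDB Add1=9; issue ADD r1<-Add1  regs: r0:7,r1:Add1,r2:Mul1,r3:2,r4:2,r5:9
  c4: issue MUL r2<-Mul2  regs: r0:7,r1:Add1,r2:Mul2,r3:2,r4:2,r5:9
  c5: CDB Add1=8; stall  regs: r0:7,r1:8,r2:Mul2,r3:2,r4:2,r5:9
  c6: CDB Mul1=14; issue MUL r2<-Mul1  regs: r0:7,r1:8,r2:Mul1,r3:2,r4:2,r5:9
  c7: issue ADD r0<-Add1  regs: r0:Add1,r1:8,r2:Mul1,r3:2,r4:2,r5:9
  c8: issue ADD r2<-Add2  regs: r0:Add1,r1:8,r2:Add2,r3:2,r4:2,r5:9
  c9: CDB Add1=16; issue ADD r5<-Add1  regs: r0:16,r1:8,r2:Add2,r3:2,r4:2,r5:Add1
  c10: CDB Mul1=16  regs: r0:16,r1:8,r2:Add2,r3:2,r4:2,r5:Add1
  c11: CDB Add1=4  regs: r0:16,r1:8,r2:Add2,r3:2,r4:2,r5:4
  c12: CDB Add2=18  regs: r0:16,r1:8,r2:18,r3:2,r4:2,r5:4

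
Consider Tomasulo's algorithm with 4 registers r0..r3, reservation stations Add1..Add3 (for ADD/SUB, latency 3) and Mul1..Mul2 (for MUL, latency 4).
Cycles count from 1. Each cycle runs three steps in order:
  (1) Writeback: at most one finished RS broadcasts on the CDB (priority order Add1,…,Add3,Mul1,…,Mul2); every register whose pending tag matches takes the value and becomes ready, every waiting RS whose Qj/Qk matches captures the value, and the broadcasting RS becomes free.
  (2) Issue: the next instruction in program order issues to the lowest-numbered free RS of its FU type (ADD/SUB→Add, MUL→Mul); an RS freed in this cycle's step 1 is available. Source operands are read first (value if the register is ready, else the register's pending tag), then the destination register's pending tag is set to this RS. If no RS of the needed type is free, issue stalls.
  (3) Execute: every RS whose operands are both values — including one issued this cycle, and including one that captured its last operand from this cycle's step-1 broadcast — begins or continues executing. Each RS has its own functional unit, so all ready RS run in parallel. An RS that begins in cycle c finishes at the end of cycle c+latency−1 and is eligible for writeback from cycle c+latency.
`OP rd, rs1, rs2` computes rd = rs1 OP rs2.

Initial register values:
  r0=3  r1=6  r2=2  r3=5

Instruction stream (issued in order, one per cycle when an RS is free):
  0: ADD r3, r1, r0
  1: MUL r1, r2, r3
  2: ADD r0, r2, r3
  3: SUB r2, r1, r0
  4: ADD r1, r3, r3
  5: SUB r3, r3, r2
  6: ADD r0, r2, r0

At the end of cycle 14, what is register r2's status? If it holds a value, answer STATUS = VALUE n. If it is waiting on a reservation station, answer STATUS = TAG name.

  c1: issue ADD r3<-Add1  regs: r0:3,r1:6,r2:2,r3:Add1
  c2: issue MUL r1<-Mul1  regs: r0:3,r1:Mul1,r2:2,r3:Add1
  c3: issue ADD r0<-Add2  regs: r0:Add2,r1:Mul1,r2:2,r3:Add1
  c4: CDB Add1=9; issue SUB r2<-Add1  regs: r0:Add2,r1:Mul1,r2:Add1,r3:9
  c5: issue ADD r1<-Add3  regs: r0:Add2,r1:Add3,r2:Add1,r3:9
  c6: stall  regs: r0:Add2,r1:Add3,r2:Add1,r3:9
  c7: CDB Add2=11; issue SUB r3<-Add2  regs: r0:11,r1:Add3,r2:Add1,r3:Add2
  c8: CDB Add3=18; issue ADD r0<-Add3  regs: r0:Add3,r1:18,r2:Add1,r3:Add2
  c9: CDB Mul1=18  regs: r0:Add3,r1:18,r2:Add1,r3:Add2
  c10: -  regs: r0:Add3,r1:18,r2:Add1,r3:Add2
  c11: -  regs: r0:Add3,r1:18,r2:Add1,r3:Add2
  c12: CDB Add1=7  regs: r0:Add3,r1:18,r2:7,r3:Add2
  c13: -  regs: r0:Add3,r1:18,r2:7,r3:Add2
  c14: -  regs: r0:Add3,r1:18,r2:7,r3:Add2

STATUS = VALUE 7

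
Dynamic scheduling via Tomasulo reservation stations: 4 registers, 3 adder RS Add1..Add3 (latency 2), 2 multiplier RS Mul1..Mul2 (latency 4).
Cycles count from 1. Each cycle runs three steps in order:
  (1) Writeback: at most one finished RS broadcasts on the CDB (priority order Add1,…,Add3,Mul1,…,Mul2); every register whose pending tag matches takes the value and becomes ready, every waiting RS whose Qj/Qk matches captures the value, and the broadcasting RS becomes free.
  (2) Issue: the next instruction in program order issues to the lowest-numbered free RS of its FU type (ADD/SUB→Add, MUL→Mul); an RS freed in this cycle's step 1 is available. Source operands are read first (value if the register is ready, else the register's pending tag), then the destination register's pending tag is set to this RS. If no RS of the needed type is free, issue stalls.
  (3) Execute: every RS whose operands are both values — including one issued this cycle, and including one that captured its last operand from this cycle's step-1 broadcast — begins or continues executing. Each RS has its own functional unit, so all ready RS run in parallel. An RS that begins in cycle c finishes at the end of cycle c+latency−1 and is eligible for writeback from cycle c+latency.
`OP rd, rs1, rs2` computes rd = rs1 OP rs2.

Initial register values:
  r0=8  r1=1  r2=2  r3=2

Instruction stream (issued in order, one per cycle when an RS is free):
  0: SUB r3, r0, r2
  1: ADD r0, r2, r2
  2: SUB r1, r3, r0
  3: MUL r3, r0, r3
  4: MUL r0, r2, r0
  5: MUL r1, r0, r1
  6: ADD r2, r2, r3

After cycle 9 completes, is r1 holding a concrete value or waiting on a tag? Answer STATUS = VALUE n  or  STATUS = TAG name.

cycle 1: issue SUB r3<-Add1 // r0:8,r1:1,r2:2,r3:Add1
cycle 2: issue ADD r0<-Add2 // r0:Add2,r1:1,r2:2,r3:Add1
cycle 3: CDB Add1=6; issue SUB r1<-Add1 // r0:Add2,r1:Add1,r2:2,r3:6
cycle 4: CDB Add2=4; issue MUL r3<-Mul1 // r0:4,r1:Add1,r2:2,r3:Mul1
cycle 5: issue MUL r0<-Mul2 // r0:Mul2,r1:Add1,r2:2,r3:Mul1
cycle 6: CDB Add1=2; stall // r0:Mul2,r1:2,r2:2,r3:Mul1
cycle 7: stall // r0:Mul2,r1:2,r2:2,r3:Mul1
cycle 8: CDB Mul1=24; issue MUL r1<-Mul1 // r0:Mul2,r1:Mul1,r2:2,r3:24
cycle 9: CDB Mul2=8; issue ADD r2<-Add1 // r0:8,r1:Mul1,r2:Add1,r3:24

STATUS = TAG Mul1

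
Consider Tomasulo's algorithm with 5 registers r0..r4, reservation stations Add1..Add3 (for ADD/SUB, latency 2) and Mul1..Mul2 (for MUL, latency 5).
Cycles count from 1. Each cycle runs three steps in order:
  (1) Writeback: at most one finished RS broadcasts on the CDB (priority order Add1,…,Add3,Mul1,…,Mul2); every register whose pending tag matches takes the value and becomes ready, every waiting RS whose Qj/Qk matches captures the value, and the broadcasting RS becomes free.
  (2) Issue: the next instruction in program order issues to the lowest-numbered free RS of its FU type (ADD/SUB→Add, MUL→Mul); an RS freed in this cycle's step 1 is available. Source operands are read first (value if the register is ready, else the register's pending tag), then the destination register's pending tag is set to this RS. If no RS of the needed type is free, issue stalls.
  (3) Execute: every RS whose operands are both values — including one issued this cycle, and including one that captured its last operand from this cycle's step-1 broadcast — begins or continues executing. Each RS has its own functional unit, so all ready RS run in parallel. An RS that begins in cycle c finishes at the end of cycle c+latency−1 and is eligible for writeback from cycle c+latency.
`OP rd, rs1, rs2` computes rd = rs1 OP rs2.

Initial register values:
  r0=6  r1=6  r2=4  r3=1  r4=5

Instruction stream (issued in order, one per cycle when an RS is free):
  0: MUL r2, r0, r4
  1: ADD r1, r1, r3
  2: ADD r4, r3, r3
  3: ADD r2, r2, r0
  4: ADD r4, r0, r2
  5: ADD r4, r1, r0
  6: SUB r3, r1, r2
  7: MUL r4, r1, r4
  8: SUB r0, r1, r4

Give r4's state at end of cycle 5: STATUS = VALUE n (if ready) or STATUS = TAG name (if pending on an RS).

STATUS = TAG Add2

cycle 1: issue MUL r2<-Mul1 // r0:6,r1:6,r2:Mul1,r3:1,r4:5
cycle 2: issue ADD r1<-Add1 // r0:6,r1:Add1,r2:Mul1,r3:1,r4:5
cycle 3: issue ADD r4<-Add2 // r0:6,r1:Add1,r2:Mul1,r3:1,r4:Add2
cycle 4: CDB Add1=7; issue ADD r2<-Add1 // r0:6,r1:7,r2:Add1,r3:1,r4:Add2
cycle 5: CDB Add2=2; issue ADD r4<-Add2 // r0:6,r1:7,r2:Add1,r3:1,r4:Add2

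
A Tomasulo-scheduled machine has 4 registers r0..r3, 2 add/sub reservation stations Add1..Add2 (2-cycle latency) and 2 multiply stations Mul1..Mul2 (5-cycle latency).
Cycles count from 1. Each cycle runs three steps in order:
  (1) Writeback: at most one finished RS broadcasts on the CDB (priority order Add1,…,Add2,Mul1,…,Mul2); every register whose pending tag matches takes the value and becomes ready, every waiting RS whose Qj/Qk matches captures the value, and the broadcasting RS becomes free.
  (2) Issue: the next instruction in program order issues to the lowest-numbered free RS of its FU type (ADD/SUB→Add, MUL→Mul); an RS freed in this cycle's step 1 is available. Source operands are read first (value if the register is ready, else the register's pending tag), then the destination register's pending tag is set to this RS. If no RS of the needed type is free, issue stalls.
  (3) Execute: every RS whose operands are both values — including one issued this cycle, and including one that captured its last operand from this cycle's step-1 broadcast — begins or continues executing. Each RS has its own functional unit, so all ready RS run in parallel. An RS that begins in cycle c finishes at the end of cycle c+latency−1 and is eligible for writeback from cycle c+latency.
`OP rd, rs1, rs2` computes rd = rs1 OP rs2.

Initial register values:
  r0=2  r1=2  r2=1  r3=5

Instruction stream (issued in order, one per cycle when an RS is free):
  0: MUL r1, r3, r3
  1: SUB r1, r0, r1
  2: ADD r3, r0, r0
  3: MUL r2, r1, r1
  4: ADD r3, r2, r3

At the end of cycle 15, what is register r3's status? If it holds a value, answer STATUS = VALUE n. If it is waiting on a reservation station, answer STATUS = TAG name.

STATUS = VALUE 533

cycle 1: issue MUL r1<-Mul1 // r0:2,r1:Mul1,r2:1,r3:5
cycle 2: issue SUB r1<-Add1 // r0:2,r1:Add1,r2:1,r3:5
cycle 3: issue ADD r3<-Add2 // r0:2,r1:Add1,r2:1,r3:Add2
cycle 4: issue MUL r2<-Mul2 // r0:2,r1:Add1,r2:Mul2,r3:Add2
cycle 5: CDB Add2=4; issue ADD r3<-Add2 // r0:2,r1:Add1,r2:Mul2,r3:Add2
cycle 6: CDB Mul1=25 // r0:2,r1:Add1,r2:Mul2,r3:Add2
cycle 7: - // r0:2,r1:Add1,r2:Mul2,r3:Add2
cycle 8: CDB Add1=-23 // r0:2,r1:-23,r2:Mul2,r3:Add2
cycle 9: - // r0:2,r1:-23,r2:Mul2,r3:Add2
cycle 10: - // r0:2,r1:-23,r2:Mul2,r3:Add2
cycle 11: - // r0:2,r1:-23,r2:Mul2,r3:Add2
cycle 12: - // r0:2,r1:-23,r2:Mul2,r3:Add2
cycle 13: CDB Mul2=529 // r0:2,r1:-23,r2:529,r3:Add2
cycle 14: - // r0:2,r1:-23,r2:529,r3:Add2
cycle 15: CDB Add2=533 // r0:2,r1:-23,r2:529,r3:533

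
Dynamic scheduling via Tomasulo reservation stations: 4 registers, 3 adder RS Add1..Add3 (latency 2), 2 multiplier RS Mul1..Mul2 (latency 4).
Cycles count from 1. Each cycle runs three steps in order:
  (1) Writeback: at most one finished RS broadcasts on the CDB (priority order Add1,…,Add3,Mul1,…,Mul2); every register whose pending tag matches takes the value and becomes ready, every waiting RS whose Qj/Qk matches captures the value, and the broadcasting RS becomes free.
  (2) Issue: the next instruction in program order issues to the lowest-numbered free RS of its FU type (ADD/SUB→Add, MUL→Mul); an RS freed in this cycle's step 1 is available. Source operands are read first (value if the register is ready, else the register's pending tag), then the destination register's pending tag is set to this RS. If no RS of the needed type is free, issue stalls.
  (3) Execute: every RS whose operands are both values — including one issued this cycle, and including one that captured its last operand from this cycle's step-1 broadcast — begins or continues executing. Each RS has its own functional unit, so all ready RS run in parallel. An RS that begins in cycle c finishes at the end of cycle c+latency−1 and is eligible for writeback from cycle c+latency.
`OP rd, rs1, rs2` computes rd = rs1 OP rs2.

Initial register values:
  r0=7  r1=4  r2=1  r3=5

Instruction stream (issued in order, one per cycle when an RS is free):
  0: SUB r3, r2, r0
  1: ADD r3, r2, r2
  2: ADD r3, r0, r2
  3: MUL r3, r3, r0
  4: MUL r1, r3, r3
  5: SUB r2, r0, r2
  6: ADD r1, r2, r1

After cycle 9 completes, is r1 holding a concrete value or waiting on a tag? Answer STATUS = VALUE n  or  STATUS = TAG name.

STATUS = TAG Add2

cycle 1: issue SUB r3<-Add1 // r0:7,r1:4,r2:1,r3:Add1
cycle 2: issue ADD r3<-Add2 // r0:7,r1:4,r2:1,r3:Add2
cycle 3: CDB Add1=-6; issue ADD r3<-Add1 // r0:7,r1:4,r2:1,r3:Add1
cycle 4: CDB Add2=2; issue MUL r3<-Mul1 // r0:7,r1:4,r2:1,r3:Mul1
cycle 5: CDB Add1=8; issue MUL r1<-Mul2 // r0:7,r1:Mul2,r2:1,r3:Mul1
cycle 6: issue SUB r2<-Add1 // r0:7,r1:Mul2,r2:Add1,r3:Mul1
cycle 7: issue ADD r1<-Add2 // r0:7,r1:Add2,r2:Add1,r3:Mul1
cycle 8: CDB Add1=6 // r0:7,r1:Add2,r2:6,r3:Mul1
cycle 9: CDB Mul1=56 // r0:7,r1:Add2,r2:6,r3:56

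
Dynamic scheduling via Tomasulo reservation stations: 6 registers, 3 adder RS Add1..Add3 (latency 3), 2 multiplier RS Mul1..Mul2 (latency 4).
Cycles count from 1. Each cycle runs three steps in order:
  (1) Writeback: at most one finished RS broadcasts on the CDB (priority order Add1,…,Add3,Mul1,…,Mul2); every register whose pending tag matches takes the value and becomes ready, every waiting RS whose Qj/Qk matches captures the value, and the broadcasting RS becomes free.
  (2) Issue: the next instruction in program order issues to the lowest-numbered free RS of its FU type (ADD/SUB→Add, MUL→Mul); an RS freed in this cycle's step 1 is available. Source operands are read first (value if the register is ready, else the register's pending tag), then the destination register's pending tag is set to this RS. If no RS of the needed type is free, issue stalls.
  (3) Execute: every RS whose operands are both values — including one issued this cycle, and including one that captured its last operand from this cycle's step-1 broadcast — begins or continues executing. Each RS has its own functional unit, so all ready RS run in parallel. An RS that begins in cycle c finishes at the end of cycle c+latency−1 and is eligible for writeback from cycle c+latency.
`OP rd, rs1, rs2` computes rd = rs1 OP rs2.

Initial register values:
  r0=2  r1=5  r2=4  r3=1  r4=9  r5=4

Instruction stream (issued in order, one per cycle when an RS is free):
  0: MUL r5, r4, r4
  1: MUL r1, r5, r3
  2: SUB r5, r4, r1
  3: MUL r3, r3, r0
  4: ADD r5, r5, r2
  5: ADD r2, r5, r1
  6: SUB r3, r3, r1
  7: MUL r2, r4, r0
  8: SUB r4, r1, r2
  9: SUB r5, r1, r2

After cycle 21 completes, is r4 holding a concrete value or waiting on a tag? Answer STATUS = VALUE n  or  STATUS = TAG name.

c1: issue MUL r5<-Mul1 | r0:2,r1:5,r2:4,r3:1,r4:9,r5:Mul1
c2: issue MUL r1<-Mul2 | r0:2,r1:Mul2,r2:4,r3:1,r4:9,r5:Mul1
c3: issue SUB r5<-Add1 | r0:2,r1:Mul2,r2:4,r3:1,r4:9,r5:Add1
c4: stall | r0:2,r1:Mul2,r2:4,r3:1,r4:9,r5:Add1
c5: CDB Mul1=81; issue MUL r3<-Mul1 | r0:2,r1:Mul2,r2:4,r3:Mul1,r4:9,r5:Add1
c6: issue ADD r5<-Add2 | r0:2,r1:Mul2,r2:4,r3:Mul1,r4:9,r5:Add2
c7: issue ADD r2<-Add3 | r0:2,r1:Mul2,r2:Add3,r3:Mul1,r4:9,r5:Add2
c8: stall | r0:2,r1:Mul2,r2:Add3,r3:Mul1,r4:9,r5:Add2
c9: CDB Mul1=2; stall | r0:2,r1:Mul2,r2:Add3,r3:2,r4:9,r5:Add2
c10: CDB Mul2=81; stall | r0:2,r1:81,r2:Add3,r3:2,r4:9,r5:Add2
c11: stall | r0:2,r1:81,r2:Add3,r3:2,r4:9,r5:Add2
c12: stall | r0:2,r1:81,r2:Add3,r3:2,r4:9,r5:Add2
c13: CDB Add1=-72; issue SUB r3<-Add1 | r0:2,r1:81,r2:Add3,r3:Add1,r4:9,r5:Add2
c14: issue MUL r2<-Mul1 | r0:2,r1:81,r2:Mul1,r3:Add1,r4:9,r5:Add2
c15: stall | r0:2,r1:81,r2:Mul1,r3:Add1,r4:9,r5:Add2
c16: CDB Add1=-79; issue SUB r4<-Add1 | r0:2,r1:81,r2:Mul1,r3:-79,r4:Add1,r5:Add2
c17: CDB Add2=-68; issue SUB r5<-Add2 | r0:2,r1:81,r2:Mul1,r3:-79,r4:Add1,r5:Add2
c18: CDB Mul1=18 | r0:2,r1:81,r2:18,r3:-79,r4:Add1,r5:Add2
c19: - | r0:2,r1:81,r2:18,r3:-79,r4:Add1,r5:Add2
c20: CDB Add3=13 | r0:2,r1:81,r2:18,r3:-79,r4:Add1,r5:Add2
c21: CDB Add1=63 | r0:2,r1:81,r2:18,r3:-79,r4:63,r5:Add2

STATUS = VALUE 63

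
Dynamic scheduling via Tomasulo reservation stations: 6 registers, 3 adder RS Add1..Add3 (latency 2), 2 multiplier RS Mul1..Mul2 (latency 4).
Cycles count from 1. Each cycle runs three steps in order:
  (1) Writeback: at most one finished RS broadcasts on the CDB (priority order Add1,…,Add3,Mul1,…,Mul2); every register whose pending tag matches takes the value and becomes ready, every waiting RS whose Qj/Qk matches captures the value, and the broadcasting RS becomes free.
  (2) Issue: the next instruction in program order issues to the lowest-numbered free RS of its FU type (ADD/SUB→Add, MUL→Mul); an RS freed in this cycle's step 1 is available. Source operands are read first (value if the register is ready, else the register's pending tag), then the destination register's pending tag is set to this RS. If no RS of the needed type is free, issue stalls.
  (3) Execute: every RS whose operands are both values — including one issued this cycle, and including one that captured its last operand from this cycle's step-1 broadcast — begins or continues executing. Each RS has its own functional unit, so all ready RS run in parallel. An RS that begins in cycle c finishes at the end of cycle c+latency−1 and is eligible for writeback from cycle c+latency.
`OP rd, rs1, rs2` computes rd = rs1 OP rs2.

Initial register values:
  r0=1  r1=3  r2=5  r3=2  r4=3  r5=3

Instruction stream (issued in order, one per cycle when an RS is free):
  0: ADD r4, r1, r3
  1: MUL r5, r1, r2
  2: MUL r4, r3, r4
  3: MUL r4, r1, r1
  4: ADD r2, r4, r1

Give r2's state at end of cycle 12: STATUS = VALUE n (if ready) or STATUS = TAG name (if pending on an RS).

STATUS = VALUE 12

cycle 1: issue ADD r4<-Add1 // r0:1,r1:3,r2:5,r3:2,r4:Add1,r5:3
cycle 2: issue MUL r5<-Mul1 // r0:1,r1:3,r2:5,r3:2,r4:Add1,r5:Mul1
cycle 3: CDB Add1=5; issue MUL r4<-Mul2 // r0:1,r1:3,r2:5,r3:2,r4:Mul2,r5:Mul1
cycle 4: stall // r0:1,r1:3,r2:5,r3:2,r4:Mul2,r5:Mul1
cycle 5: stall // r0:1,r1:3,r2:5,r3:2,r4:Mul2,r5:Mul1
cycle 6: CDB Mul1=15; issue MUL r4<-Mul1 // r0:1,r1:3,r2:5,r3:2,r4:Mul1,r5:15
cycle 7: CDB Mul2=10; issue ADD r2<-Add1 // r0:1,r1:3,r2:Add1,r3:2,r4:Mul1,r5:15
cycle 8: - // r0:1,r1:3,r2:Add1,r3:2,r4:Mul1,r5:15
cycle 9: - // r0:1,r1:3,r2:Add1,r3:2,r4:Mul1,r5:15
cycle 10: CDB Mul1=9 // r0:1,r1:3,r2:Add1,r3:2,r4:9,r5:15
cycle 11: - // r0:1,r1:3,r2:Add1,r3:2,r4:9,r5:15
cycle 12: CDB Add1=12 // r0:1,r1:3,r2:12,r3:2,r4:9,r5:15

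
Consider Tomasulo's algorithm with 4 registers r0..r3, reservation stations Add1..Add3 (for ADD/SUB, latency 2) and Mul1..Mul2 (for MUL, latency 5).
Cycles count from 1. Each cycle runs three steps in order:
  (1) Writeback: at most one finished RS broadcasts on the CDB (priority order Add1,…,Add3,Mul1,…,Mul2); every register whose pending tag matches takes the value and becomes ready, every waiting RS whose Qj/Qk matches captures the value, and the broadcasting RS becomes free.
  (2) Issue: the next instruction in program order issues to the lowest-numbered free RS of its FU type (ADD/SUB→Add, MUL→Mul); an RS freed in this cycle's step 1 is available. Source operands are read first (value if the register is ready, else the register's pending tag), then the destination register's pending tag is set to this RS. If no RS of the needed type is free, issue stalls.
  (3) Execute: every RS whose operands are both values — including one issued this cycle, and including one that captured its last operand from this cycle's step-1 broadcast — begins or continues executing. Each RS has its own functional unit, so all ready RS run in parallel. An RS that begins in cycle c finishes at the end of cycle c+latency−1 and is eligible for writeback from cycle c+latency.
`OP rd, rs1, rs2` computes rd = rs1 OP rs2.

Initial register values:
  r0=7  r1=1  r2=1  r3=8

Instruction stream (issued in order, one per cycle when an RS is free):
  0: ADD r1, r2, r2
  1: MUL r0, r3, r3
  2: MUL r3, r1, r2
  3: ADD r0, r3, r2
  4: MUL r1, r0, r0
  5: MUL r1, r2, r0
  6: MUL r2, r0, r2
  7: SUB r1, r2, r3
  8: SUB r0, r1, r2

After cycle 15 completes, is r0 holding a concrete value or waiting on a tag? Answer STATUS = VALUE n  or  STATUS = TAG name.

STATUS = VALUE 3

  c1: issue ADD r1<-Add1  regs: r0:7,r1:Add1,r2:1,r3:8
  c2: issue MUL r0<-Mul1  regs: r0:Mul1,r1:Add1,r2:1,r3:8
  c3: CDB Add1=2; issue MUL r3<-Mul2  regs: r0:Mul1,r1:2,r2:1,r3:Mul2
  c4: issue ADD r0<-Add1  regs: r0:Add1,r1:2,r2:1,r3:Mul2
  c5: stall  regs: r0:Add1,r1:2,r2:1,r3:Mul2
  c6: stall  regs: r0:Add1,r1:2,r2:1,r3:Mul2
  c7: CDB Mul1=64; issue MUL r1<-Mul1  regs: r0:Add1,r1:Mul1,r2:1,r3:Mul2
  c8: CDB Mul2=2; issue MUL r1<-Mul2  regs: r0:Add1,r1:Mul2,r2:1,r3:2
  c9: stall  regs: r0:Add1,r1:Mul2,r2:1,r3:2
  c10: CDB Add1=3; stall  regs: r0:3,r1:Mul2,r2:1,r3:2
  c11: stall  regs: r0:3,r1:Mul2,r2:1,r3:2
  c12: stall  regs: r0:3,r1:Mul2,r2:1,r3:2
  c13: stall  regs: r0:3,r1:Mul2,r2:1,r3:2
  c14: stall  regs: r0:3,r1:Mul2,r2:1,r3:2
  c15: CDB Mul1=9; issue MUL r2<-Mul1  regs: r0:3,r1:Mul2,r2:Mul1,r3:2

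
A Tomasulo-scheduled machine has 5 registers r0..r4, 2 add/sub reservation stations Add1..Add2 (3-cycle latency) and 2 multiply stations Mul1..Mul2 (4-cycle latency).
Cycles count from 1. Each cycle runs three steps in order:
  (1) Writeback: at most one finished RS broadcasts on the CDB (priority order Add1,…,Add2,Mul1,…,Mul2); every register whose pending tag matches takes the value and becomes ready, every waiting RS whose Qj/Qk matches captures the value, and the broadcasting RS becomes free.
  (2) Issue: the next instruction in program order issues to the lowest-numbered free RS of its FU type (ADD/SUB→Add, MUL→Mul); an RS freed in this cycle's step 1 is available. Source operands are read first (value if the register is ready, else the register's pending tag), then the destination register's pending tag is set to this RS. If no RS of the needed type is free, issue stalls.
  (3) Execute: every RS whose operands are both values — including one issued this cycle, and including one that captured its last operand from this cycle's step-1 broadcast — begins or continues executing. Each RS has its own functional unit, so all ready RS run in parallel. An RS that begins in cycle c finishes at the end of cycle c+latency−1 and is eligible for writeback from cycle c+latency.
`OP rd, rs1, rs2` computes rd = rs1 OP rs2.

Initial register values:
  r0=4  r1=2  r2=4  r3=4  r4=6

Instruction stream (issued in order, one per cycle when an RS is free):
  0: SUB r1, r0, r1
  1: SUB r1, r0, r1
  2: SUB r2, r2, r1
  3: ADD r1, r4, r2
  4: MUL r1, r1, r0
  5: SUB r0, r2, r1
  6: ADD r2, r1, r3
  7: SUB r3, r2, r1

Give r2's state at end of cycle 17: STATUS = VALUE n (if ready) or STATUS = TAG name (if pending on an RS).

c1: issue SUB r1<-Add1 | r0:4,r1:Add1,r2:4,r3:4,r4:6
c2: issue SUB r1<-Add2 | r0:4,r1:Add2,r2:4,r3:4,r4:6
c3: stall | r0:4,r1:Add2,r2:4,r3:4,r4:6
c4: CDB Add1=2; issue SUB r2<-Add1 | r0:4,r1:Add2,r2:Add1,r3:4,r4:6
c5: stall | r0:4,r1:Add2,r2:Add1,r3:4,r4:6
c6: stall | r0:4,r1:Add2,r2:Add1,r3:4,r4:6
c7: CDB Add2=2; issue ADD r1<-Add2 | r0:4,r1:Add2,r2:Add1,r3:4,r4:6
c8: issue MUL r1<-Mul1 | r0:4,r1:Mul1,r2:Add1,r3:4,r4:6
c9: stall | r0:4,r1:Mul1,r2:Add1,r3:4,r4:6
c10: CDB Add1=2; issue SUB r0<-Add1 | r0:Add1,r1:Mul1,r2:2,r3:4,r4:6
c11: stall | r0:Add1,r1:Mul1,r2:2,r3:4,r4:6
c12: stall | r0:Add1,r1:Mul1,r2:2,r3:4,r4:6
c13: CDB Add2=8; issue ADD r2<-Add2 | r0:Add1,r1:Mul1,r2:Add2,r3:4,r4:6
c14: stall | r0:Add1,r1:Mul1,r2:Add2,r3:4,r4:6
c15: stall | r0:Add1,r1:Mul1,r2:Add2,r3:4,r4:6
c16: stall | r0:Add1,r1:Mul1,r2:Add2,r3:4,r4:6
c17: CDB Mul1=32; stall | r0:Add1,r1:32,r2:Add2,r3:4,r4:6

STATUS = TAG Add2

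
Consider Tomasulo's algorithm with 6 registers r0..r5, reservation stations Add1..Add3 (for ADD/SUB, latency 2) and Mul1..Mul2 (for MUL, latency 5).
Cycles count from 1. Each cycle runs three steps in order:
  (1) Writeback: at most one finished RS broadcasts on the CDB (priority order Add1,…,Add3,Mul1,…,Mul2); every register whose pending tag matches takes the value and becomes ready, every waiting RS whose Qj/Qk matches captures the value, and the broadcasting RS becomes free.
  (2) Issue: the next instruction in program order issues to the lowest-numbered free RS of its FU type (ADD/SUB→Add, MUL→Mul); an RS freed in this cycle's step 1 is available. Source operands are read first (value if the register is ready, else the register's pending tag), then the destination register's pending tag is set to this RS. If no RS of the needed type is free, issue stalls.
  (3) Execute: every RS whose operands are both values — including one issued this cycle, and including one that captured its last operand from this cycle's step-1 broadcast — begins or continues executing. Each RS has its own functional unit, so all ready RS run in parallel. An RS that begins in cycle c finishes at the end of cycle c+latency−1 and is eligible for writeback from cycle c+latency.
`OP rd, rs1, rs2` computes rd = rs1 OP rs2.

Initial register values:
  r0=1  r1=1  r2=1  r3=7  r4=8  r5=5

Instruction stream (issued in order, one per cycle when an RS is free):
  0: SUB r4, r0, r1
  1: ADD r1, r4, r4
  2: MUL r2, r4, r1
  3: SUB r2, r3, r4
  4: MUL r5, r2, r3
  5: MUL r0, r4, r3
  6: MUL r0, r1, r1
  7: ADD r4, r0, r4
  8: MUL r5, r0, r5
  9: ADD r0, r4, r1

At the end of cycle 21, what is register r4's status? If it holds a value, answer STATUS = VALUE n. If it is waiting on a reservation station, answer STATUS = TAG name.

cycle 1: issue SUB r4<-Add1 // r0:1,r1:1,r2:1,r3:7,r4:Add1,r5:5
cycle 2: issue ADD r1<-Add2 // r0:1,r1:Add2,r2:1,r3:7,r4:Add1,r5:5
cycle 3: CDB Add1=0; issue MUL r2<-Mul1 // r0:1,r1:Add2,r2:Mul1,r3:7,r4:0,r5:5
cycle 4: issue SUB r2<-Add1 // r0:1,r1:Add2,r2:Add1,r3:7,r4:0,r5:5
cycle 5: CDB Add2=0; issue MUL r5<-Mul2 // r0:1,r1:0,r2:Add1,r3:7,r4:0,r5:Mul2
cycle 6: CDB Add1=7; stall // r0:1,r1:0,r2:7,r3:7,r4:0,r5:Mul2
cycle 7: stall // r0:1,r1:0,r2:7,r3:7,r4:0,r5:Mul2
cycle 8: stall // r0:1,r1:0,r2:7,r3:7,r4:0,r5:Mul2
cycle 9: stall // r0:1,r1:0,r2:7,r3:7,r4:0,r5:Mul2
cycle 10: CDB Mul1=0; issue MUL r0<-Mul1 // r0:Mul1,r1:0,r2:7,r3:7,r4:0,r5:Mul2
cycle 11: CDB Mul2=49; issue MUL r0<-Mul2 // r0:Mul2,r1:0,r2:7,r3:7,r4:0,r5:49
cycle 12: issue ADD r4<-Add1 // r0:Mul2,r1:0,r2:7,r3:7,r4:Add1,r5:49
cycle 13: stall // r0:Mul2,r1:0,r2:7,r3:7,r4:Add1,r5:49
cycle 14: stall // r0:Mul2,r1:0,r2:7,r3:7,r4:Add1,r5:49
cycle 15: CDB Mul1=0; issue MUL r5<-Mul1 // r0:Mul2,r1:0,r2:7,r3:7,r4:Add1,r5:Mul1
cycle 16: CDB Mul2=0; issue ADD r0<-Add2 // r0:Add2,r1:0,r2:7,r3:7,r4:Add1,r5:Mul1
cycle 17: - // r0:Add2,r1:0,r2:7,r3:7,r4:Add1,r5:Mul1
cycle 18: CDB Add1=0 // r0:Add2,r1:0,r2:7,r3:7,r4:0,r5:Mul1
cycle 19: - // r0:Add2,r1:0,r2:7,r3:7,r4:0,r5:Mul1
cycle 20: CDB Add2=0 // r0:0,r1:0,r2:7,r3:7,r4:0,r5:Mul1
cycle 21: CDB Mul1=0 // r0:0,r1:0,r2:7,r3:7,r4:0,r5:0

STATUS = VALUE 0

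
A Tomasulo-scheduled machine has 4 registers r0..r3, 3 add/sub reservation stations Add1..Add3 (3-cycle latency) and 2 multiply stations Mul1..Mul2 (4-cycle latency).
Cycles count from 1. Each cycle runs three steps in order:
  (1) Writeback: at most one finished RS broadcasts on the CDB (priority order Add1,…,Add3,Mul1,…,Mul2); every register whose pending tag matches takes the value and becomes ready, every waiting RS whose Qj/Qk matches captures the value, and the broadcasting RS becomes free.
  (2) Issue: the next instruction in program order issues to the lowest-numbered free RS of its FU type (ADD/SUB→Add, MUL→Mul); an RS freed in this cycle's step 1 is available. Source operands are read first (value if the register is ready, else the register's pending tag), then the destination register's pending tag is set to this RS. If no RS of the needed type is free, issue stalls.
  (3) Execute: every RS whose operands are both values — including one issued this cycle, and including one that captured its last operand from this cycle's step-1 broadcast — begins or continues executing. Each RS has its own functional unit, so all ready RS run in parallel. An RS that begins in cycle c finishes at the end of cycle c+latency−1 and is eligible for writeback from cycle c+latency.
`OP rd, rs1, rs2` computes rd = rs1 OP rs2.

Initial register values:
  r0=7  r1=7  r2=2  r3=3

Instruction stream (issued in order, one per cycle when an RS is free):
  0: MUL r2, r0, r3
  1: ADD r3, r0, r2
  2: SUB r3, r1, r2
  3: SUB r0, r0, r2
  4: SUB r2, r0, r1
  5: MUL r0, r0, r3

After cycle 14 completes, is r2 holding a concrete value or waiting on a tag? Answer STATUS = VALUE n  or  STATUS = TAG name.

STATUS = VALUE -21

cycle 1: issue MUL r2<-Mul1 // r0:7,r1:7,r2:Mul1,r3:3
cycle 2: issue ADD r3<-Add1 // r0:7,r1:7,r2:Mul1,r3:Add1
cycle 3: issue SUB r3<-Add2 // r0:7,r1:7,r2:Mul1,r3:Add2
cycle 4: issue SUB r0<-Add3 // r0:Add3,r1:7,r2:Mul1,r3:Add2
cycle 5: CDB Mul1=21; stall // r0:Add3,r1:7,r2:21,r3:Add2
cycle 6: stall // r0:Add3,r1:7,r2:21,r3:Add2
cycle 7: stall // r0:Add3,r1:7,r2:21,r3:Add2
cycle 8: CDB Add1=28; issue SUB r2<-Add1 // r0:Add3,r1:7,r2:Add1,r3:Add2
cycle 9: CDB Add2=-14; issue MUL r0<-Mul1 // r0:Mul1,r1:7,r2:Add1,r3:-14
cycle 10: CDB Add3=-14 // r0:Mul1,r1:7,r2:Add1,r3:-14
cycle 11: - // r0:Mul1,r1:7,r2:Add1,r3:-14
cycle 12: - // r0:Mul1,r1:7,r2:Add1,r3:-14
cycle 13: CDB Add1=-21 // r0:Mul1,r1:7,r2:-21,r3:-14
cycle 14: CDB Mul1=196 // r0:196,r1:7,r2:-21,r3:-14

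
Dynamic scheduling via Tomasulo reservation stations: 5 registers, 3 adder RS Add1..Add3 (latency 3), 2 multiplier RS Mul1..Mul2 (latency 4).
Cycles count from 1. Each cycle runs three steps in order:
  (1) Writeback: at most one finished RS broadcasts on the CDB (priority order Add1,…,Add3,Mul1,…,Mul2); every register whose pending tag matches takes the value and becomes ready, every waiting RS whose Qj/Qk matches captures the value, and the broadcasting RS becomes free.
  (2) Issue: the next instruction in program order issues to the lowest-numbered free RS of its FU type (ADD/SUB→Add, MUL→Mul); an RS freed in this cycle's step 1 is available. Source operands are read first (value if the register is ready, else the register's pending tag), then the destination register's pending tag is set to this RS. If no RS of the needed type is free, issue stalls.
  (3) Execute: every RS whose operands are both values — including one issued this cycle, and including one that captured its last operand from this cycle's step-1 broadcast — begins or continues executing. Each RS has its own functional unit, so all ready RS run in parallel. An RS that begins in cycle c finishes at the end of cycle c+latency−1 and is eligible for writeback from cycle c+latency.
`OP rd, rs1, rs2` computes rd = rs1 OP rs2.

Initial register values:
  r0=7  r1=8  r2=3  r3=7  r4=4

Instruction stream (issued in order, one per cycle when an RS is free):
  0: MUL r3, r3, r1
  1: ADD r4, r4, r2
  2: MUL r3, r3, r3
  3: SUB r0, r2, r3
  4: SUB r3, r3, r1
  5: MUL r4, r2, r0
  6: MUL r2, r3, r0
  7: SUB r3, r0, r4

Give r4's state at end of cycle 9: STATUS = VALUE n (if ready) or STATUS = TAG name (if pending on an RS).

STATUS = TAG Mul1

cycle 1: issue MUL r3<-Mul1 // r0:7,r1:8,r2:3,r3:Mul1,r4:4
cycle 2: issue ADD r4<-Add1 // r0:7,r1:8,r2:3,r3:Mul1,r4:Add1
cycle 3: issue MUL r3<-Mul2 // r0:7,r1:8,r2:3,r3:Mul2,r4:Add1
cycle 4: issue SUB r0<-Add2 // r0:Add2,r1:8,r2:3,r3:Mul2,r4:Add1
cycle 5: CDB Add1=7; issue SUB r3<-Add1 // r0:Add2,r1:8,r2:3,r3:Add1,r4:7
cycle 6: CDB Mul1=56; issue MUL r4<-Mul1 // r0:Add2,r1:8,r2:3,r3:Add1,r4:Mul1
cycle 7: stall // r0:Add2,r1:8,r2:3,r3:Add1,r4:Mul1
cycle 8: stall // r0:Add2,r1:8,r2:3,r3:Add1,r4:Mul1
cycle 9: stall // r0:Add2,r1:8,r2:3,r3:Add1,r4:Mul1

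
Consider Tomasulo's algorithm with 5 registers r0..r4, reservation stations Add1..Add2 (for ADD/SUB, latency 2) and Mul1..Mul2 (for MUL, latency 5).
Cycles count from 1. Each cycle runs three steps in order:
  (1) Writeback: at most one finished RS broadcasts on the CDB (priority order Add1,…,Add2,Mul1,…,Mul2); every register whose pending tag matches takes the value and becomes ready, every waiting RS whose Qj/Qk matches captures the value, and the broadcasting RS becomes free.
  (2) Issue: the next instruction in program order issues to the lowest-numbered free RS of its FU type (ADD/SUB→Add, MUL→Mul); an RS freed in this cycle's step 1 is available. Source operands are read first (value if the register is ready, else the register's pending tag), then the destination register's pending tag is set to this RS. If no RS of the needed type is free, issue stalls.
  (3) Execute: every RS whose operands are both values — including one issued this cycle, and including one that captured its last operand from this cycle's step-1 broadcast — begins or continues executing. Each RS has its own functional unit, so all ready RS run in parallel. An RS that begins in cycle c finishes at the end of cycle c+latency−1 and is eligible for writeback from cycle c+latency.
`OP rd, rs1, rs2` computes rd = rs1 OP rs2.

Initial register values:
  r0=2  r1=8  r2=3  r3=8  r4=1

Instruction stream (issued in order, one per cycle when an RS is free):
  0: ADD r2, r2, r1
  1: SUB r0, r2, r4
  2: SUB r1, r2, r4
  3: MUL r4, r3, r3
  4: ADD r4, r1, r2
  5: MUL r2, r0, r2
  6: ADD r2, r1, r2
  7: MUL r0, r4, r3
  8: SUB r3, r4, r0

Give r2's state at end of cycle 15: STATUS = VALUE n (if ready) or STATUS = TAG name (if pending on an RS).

c1: issue ADD r2<-Add1 | r0:2,r1:8,r2:Add1,r3:8,r4:1
c2: issue SUB r0<-Add2 | r0:Add2,r1:8,r2:Add1,r3:8,r4:1
c3: CDB Add1=11; issue SUB r1<-Add1 | r0:Add2,r1:Add1,r2:11,r3:8,r4:1
c4: issue MUL r4<-Mul1 | r0:Add2,r1:Add1,r2:11,r3:8,r4:Mul1
c5: CDB Add1=10; issue ADD r4<-Add1 | r0:Add2,r1:10,r2:11,r3:8,r4:Add1
c6: CDB Add2=10; issue MUL r2<-Mul2 | r0:10,r1:10,r2:Mul2,r3:8,r4:Add1
c7: CDB Add1=21; issue ADD r2<-Add1 | r0:10,r1:10,r2:Add1,r3:8,r4:21
c8: stall | r0:10,r1:10,r2:Add1,r3:8,r4:21
c9: CDB Mul1=64; issue MUL r0<-Mul1 | r0:Mul1,r1:10,r2:Add1,r3:8,r4:21
c10: issue SUB r3<-Add2 | r0:Mul1,r1:10,r2:Add1,r3:Add2,r4:21
c11: CDB Mul2=110 | r0:Mul1,r1:10,r2:Add1,r3:Add2,r4:21
c12: - | r0:Mul1,r1:10,r2:Add1,r3:Add2,r4:21
c13: CDB Add1=120 | r0:Mul1,r1:10,r2:120,r3:Add2,r4:21
c14: CDB Mul1=168 | r0:168,r1:10,r2:120,r3:Add2,r4:21
c15: - | r0:168,r1:10,r2:120,r3:Add2,r4:21

STATUS = VALUE 120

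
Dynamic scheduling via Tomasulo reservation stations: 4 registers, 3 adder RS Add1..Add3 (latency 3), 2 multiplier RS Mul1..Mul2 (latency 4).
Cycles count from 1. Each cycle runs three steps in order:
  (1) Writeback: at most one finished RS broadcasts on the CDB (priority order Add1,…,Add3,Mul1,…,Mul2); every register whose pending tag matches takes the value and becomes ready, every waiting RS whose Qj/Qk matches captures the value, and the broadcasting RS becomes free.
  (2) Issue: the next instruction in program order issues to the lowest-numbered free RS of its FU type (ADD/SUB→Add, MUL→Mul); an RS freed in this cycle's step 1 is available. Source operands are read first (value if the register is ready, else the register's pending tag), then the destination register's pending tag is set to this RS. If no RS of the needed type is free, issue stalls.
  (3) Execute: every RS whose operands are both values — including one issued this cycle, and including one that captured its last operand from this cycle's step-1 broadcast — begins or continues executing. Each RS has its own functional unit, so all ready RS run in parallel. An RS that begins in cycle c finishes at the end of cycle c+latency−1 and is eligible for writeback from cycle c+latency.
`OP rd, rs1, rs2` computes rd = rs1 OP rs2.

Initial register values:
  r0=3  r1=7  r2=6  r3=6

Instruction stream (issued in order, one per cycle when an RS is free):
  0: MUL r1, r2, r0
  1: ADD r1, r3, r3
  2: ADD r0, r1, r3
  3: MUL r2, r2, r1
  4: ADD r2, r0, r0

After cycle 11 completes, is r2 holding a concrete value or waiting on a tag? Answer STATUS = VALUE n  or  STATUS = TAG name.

cycle 1: issue MUL r1<-Mul1 // r0:3,r1:Mul1,r2:6,r3:6
cycle 2: issue ADD r1<-Add1 // r0:3,r1:Add1,r2:6,r3:6
cycle 3: issue ADD r0<-Add2 // r0:Add2,r1:Add1,r2:6,r3:6
cycle 4: issue MUL r2<-Mul2 // r0:Add2,r1:Add1,r2:Mul2,r3:6
cycle 5: CDB Add1=12; issue ADD r2<-Add1 // r0:Add2,r1:12,r2:Add1,r3:6
cycle 6: CDB Mul1=18 // r0:Add2,r1:12,r2:Add1,r3:6
cycle 7: - // r0:Add2,r1:12,r2:Add1,r3:6
cycle 8: CDB Add2=18 // r0:18,r1:12,r2:Add1,r3:6
cycle 9: CDB Mul2=72 // r0:18,r1:12,r2:Add1,r3:6
cycle 10: - // r0:18,r1:12,r2:Add1,r3:6
cycle 11: CDB Add1=36 // r0:18,r1:12,r2:36,r3:6

STATUS = VALUE 36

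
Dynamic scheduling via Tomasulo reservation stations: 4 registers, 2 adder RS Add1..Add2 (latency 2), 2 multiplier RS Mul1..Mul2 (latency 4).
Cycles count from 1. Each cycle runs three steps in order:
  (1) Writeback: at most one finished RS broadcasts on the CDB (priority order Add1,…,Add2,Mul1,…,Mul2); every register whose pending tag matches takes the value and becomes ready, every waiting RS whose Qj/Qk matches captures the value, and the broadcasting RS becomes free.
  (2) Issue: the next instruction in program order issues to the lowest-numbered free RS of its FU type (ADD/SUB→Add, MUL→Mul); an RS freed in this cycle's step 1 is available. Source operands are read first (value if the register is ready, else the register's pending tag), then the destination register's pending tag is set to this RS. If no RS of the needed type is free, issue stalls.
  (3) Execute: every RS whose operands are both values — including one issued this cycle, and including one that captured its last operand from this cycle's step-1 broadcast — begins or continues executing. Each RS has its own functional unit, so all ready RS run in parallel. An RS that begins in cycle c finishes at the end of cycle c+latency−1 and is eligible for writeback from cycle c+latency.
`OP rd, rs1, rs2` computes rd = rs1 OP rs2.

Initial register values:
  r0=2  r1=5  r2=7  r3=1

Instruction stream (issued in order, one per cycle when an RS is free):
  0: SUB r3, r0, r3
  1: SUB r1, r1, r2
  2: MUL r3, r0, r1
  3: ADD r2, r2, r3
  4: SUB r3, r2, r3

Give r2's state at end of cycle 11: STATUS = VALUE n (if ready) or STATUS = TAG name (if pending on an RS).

STATUS = VALUE 3

cycle 1: issue SUB r3<-Add1 // r0:2,r1:5,r2:7,r3:Add1
cycle 2: issue SUB r1<-Add2 // r0:2,r1:Add2,r2:7,r3:Add1
cycle 3: CDB Add1=1; issue MUL r3<-Mul1 // r0:2,r1:Add2,r2:7,r3:Mul1
cycle 4: CDB Add2=-2; issue ADD r2<-Add1 // r0:2,r1:-2,r2:Add1,r3:Mul1
cycle 5: issue SUB r3<-Add2 // r0:2,r1:-2,r2:Add1,r3:Add2
cycle 6: - // r0:2,r1:-2,r2:Add1,r3:Add2
cycle 7: - // r0:2,r1:-2,r2:Add1,r3:Add2
cycle 8: CDB Mul1=-4 // r0:2,r1:-2,r2:Add1,r3:Add2
cycle 9: - // r0:2,r1:-2,r2:Add1,r3:Add2
cycle 10: CDB Add1=3 // r0:2,r1:-2,r2:3,r3:Add2
cycle 11: - // r0:2,r1:-2,r2:3,r3:Add2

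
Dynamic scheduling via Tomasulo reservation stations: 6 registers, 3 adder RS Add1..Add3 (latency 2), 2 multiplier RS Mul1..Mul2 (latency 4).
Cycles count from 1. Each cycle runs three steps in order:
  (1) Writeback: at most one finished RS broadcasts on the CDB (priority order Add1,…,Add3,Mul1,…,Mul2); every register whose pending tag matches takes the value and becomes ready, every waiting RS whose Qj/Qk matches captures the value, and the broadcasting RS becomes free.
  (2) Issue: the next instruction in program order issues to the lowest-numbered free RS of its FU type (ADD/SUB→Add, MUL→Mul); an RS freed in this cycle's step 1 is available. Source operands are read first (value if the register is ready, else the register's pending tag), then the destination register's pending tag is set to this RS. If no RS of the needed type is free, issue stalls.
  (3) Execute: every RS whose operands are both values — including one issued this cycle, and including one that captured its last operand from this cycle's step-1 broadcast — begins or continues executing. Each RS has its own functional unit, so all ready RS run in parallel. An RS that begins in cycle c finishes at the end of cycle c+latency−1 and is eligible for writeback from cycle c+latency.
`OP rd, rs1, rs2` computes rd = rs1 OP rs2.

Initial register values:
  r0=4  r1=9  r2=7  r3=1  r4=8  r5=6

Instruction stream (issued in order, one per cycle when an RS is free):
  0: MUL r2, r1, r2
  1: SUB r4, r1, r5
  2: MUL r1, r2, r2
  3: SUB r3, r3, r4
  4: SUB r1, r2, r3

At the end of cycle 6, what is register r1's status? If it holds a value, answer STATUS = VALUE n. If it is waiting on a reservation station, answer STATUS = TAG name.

STATUS = TAG Add2

cycle 1: issue MUL r2<-Mul1 // r0:4,r1:9,r2:Mul1,r3:1,r4:8,r5:6
cycle 2: issue SUB r4<-Add1 // r0:4,r1:9,r2:Mul1,r3:1,r4:Add1,r5:6
cycle 3: issue MUL r1<-Mul2 // r0:4,r1:Mul2,r2:Mul1,r3:1,r4:Add1,r5:6
cycle 4: CDB Add1=3; issue SUB r3<-Add1 // r0:4,r1:Mul2,r2:Mul1,r3:Add1,r4:3,r5:6
cycle 5: CDB Mul1=63; issue SUB r1<-Add2 // r0:4,r1:Add2,r2:63,r3:Add1,r4:3,r5:6
cycle 6: CDB Add1=-2 // r0:4,r1:Add2,r2:63,r3:-2,r4:3,r5:6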